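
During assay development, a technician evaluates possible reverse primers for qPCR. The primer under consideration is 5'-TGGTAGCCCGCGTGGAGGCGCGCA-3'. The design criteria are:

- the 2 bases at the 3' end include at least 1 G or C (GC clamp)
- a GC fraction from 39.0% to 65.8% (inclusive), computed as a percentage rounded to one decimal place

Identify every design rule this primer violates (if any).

Base counts: A=3, T=3, G=11, C=7 (length 24).
GC clamp: 3' end CA has 1 G/C ✓
GC content: GC 18/24 = 75.0%, outside 39.0–65.8% ✗

Fails: GC content.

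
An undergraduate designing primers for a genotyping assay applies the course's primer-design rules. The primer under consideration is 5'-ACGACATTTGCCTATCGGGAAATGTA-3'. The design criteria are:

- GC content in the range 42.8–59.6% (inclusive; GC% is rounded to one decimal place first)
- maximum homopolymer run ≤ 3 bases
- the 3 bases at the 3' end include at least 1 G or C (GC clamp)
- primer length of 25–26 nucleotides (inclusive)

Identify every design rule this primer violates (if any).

Fails: GC content.

Base counts: A=8, T=7, G=6, C=5 (length 26).
GC content: GC 11/26 = 42.3%, outside 42.8–59.6% ✗
homopolymer run: longest run = 3 ✓
GC clamp: 3' end GTA has 1 G/C ✓
length: length 26 ✓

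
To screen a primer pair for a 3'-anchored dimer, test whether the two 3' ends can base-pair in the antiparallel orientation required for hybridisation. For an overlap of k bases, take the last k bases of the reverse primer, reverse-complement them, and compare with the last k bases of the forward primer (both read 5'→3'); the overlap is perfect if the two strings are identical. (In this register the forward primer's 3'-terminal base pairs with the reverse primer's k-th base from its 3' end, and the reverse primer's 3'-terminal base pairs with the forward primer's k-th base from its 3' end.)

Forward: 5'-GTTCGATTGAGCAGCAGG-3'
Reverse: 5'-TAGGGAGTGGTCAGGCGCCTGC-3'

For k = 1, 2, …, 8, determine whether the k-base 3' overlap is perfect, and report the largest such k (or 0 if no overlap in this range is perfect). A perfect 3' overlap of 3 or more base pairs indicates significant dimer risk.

Longest perfect overlap: 5 complementary base pairs; significant dimer risk (threshold 3).

Last 8 bases (5'→3') — forward …GCAGCAGG, reverse …GCGCCTGC.
Reverse complement of the reverse primer's last 8 bases: GCAGGCGC; its first k bases are the reverse complement of the reverse primer's last k bases, so a perfect k-base overlap needs the forward primer's last k bases to equal them.
Comparing (forward last k vs required): k=1: G vs G ✓; k=2: GG vs GC ✗; k=3: AGG vs GCA ✗; k=4: CAGG vs GCAG ✗; k=5: GCAGG vs GCAGG ✓; k=6: AGCAGG vs GCAGGC ✗; k=7: CAGCAGG vs GCAGGCG ✗; k=8: GCAGCAGG vs GCAGGCGC ✗.
Perfect overlaps at k = 1, 5; the largest is 5.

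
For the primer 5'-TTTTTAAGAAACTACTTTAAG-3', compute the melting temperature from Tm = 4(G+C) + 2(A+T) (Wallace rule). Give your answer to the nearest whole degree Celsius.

Base counts: A=8, T=9, G=2, C=2 (length 21).
Tm = 2·(8+9) + 4·(2+2) = 2·17 + 4·4 = 34 + 16 = 50°C.

50°C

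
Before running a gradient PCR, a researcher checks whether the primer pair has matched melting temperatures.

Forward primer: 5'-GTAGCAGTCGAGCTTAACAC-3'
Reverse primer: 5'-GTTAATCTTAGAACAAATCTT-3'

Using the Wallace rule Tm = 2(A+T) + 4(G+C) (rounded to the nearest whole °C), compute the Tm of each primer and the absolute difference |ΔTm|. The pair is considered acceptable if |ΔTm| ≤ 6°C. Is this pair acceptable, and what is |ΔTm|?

Forward: A=6 T=4 G=5 C=5 → Tm = 2·10 + 4·10 = 60°C.
Reverse: A=8 T=8 G=2 C=3 → Tm = 2·16 + 4·5 = 52°C.
|ΔTm| = |60 − 52| = 8°C, > 6°C.

|ΔTm| = 8°C; the pair is not acceptable.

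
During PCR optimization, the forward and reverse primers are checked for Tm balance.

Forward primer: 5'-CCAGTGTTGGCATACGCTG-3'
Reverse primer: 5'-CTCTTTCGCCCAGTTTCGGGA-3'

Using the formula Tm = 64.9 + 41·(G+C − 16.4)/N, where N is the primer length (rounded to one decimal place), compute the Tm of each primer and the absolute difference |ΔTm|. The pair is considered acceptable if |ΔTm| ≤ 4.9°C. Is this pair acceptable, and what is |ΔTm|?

|ΔTm| = 3.1°C; the pair is acceptable.

Forward: G+C = 11, N = 19 → Tm = 64.9 + 41·(11 − 16.4)/19 = 53.2°C.
Reverse: G+C = 12, N = 21 → Tm = 64.9 + 41·(12 − 16.4)/21 = 56.3°C.
|ΔTm| = |53.2 − 56.3| = 3.1°C, ≤ 4.9°C.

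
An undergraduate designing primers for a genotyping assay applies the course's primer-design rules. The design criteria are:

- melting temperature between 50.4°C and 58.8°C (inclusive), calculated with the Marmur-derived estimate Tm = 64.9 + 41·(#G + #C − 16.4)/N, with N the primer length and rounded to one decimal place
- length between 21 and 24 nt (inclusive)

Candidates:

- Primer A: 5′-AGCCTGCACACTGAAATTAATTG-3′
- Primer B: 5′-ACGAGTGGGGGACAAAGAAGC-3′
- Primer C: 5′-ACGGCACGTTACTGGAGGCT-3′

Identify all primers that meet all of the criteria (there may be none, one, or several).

Primer A and Primer B.

Primer A (23 nt, A=8 T=6 G=4 C=5): Tm = 64.9 + 41·(9 − 16.4)/23 = 51.7°C ✓; length 23 ✓ — passes.
Primer B (21 nt, A=8 T=1 G=9 C=3): Tm = 64.9 + 41·(12 − 16.4)/21 = 56.3°C ✓; length 21 ✓ — passes.
Primer C (20 nt, A=4 T=4 G=7 C=5): Tm = 64.9 + 41·(12 − 16.4)/20 = 55.9°C ✓; length 20, outside 21–24 ✗ — fails.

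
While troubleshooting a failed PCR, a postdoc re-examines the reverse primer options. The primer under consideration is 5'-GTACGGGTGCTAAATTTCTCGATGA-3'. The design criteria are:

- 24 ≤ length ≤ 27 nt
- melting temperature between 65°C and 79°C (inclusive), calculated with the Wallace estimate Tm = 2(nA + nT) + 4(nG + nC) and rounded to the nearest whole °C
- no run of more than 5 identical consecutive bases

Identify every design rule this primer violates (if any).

Meets all criteria.

Base counts: A=6, T=8, G=7, C=4 (length 25).
length: length 25 ✓
Tm: Tm = 2·14 + 4·11 = 72°C ✓
homopolymer run: longest run = 3 ✓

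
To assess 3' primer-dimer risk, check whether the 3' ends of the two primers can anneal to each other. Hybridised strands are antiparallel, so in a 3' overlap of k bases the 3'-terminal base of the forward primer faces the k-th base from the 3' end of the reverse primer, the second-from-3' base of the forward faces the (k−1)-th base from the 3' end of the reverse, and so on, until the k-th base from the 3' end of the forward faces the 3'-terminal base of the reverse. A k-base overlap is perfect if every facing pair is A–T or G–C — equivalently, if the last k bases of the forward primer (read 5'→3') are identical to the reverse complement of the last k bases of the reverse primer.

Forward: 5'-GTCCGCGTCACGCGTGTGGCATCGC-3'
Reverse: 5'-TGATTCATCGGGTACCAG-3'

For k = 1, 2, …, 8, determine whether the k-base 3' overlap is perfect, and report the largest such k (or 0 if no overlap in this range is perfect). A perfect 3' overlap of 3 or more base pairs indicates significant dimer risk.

Last 8 bases (5'→3') — forward …GGCATCGC, reverse …GGTACCAG.
Reverse complement of the reverse primer's last 8 bases: CTGGTACC; its first k bases are the reverse complement of the reverse primer's last k bases, so a perfect k-base overlap needs the forward primer's last k bases to equal them.
Comparing (forward last k vs required): k=1: C vs C ✓; k=2: GC vs CT ✗; k=3: CGC vs CTG ✗; k=4: TCGC vs CTGG ✗; k=5: ATCGC vs CTGGT ✗; k=6: CATCGC vs CTGGTA ✗; k=7: GCATCGC vs CTGGTAC ✗; k=8: GGCATCGC vs CTGGTACC ✗.
Only k = 1 is perfect, so the longest perfect 3' overlap is 1.

Longest perfect overlap: 1 complementary base pair; below the dimer-risk threshold (threshold 3).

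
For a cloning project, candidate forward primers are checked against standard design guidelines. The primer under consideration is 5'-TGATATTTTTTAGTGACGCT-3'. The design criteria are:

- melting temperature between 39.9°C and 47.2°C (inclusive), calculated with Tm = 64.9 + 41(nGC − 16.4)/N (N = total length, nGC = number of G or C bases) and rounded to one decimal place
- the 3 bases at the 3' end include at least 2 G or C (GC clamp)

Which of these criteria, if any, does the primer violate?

Meets all criteria.

Base counts: A=4, T=10, G=4, C=2 (length 20).
Tm: Tm = 64.9 + 41·(6 − 16.4)/20 = 43.6°C ✓
GC clamp: 3' end GCT has 2 G/C ✓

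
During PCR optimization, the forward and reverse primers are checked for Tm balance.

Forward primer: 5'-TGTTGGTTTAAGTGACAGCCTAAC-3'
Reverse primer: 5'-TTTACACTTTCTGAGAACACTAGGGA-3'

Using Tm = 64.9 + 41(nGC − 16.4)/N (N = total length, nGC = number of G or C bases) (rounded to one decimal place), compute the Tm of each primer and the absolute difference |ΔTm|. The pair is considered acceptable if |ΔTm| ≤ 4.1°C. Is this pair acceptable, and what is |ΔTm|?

|ΔTm| = 0.8°C; the pair is acceptable.

Forward: G+C = 10, N = 24 → Tm = 64.9 + 41·(10 − 16.4)/24 = 54.0°C.
Reverse: G+C = 10, N = 26 → Tm = 64.9 + 41·(10 − 16.4)/26 = 54.8°C.
|ΔTm| = |54.0 − 54.8| = 0.8°C, ≤ 4.1°C.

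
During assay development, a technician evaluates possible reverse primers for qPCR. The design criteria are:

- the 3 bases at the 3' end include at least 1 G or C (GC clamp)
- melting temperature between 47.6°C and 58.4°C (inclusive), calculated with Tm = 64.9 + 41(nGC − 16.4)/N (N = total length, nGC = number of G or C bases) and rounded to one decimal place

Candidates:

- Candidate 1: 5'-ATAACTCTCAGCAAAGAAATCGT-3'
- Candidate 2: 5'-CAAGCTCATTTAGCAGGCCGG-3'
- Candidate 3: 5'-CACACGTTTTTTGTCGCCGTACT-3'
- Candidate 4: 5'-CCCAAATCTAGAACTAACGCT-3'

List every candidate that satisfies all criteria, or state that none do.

Candidate 1 (23 nt, A=10 T=5 G=3 C=5): 3' end CGT has 2 G/C ✓; Tm = 64.9 + 41·(8 − 16.4)/23 = 49.9°C ✓ — passes.
Candidate 2 (21 nt, A=5 T=4 G=6 C=6): 3' end CGG has 3 G/C ✓; Tm = 64.9 + 41·(12 − 16.4)/21 = 56.3°C ✓ — passes.
Candidate 3 (23 nt, A=3 T=9 G=4 C=7): 3' end ACT has 1 G/C ✓; Tm = 64.9 + 41·(11 − 16.4)/23 = 55.3°C ✓ — passes.
Candidate 4 (21 nt, A=8 T=4 G=2 C=7): 3' end GCT has 2 G/C ✓; Tm = 64.9 + 41·(9 − 16.4)/21 = 50.5°C ✓ — passes.

Candidate 1, Candidate 2, Candidate 3 and Candidate 4.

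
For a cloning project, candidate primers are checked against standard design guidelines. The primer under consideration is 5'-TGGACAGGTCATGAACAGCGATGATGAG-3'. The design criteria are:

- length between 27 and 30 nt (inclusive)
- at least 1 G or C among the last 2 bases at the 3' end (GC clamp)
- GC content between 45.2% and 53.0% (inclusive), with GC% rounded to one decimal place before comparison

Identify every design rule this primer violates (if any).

Base counts: A=9, T=5, G=10, C=4 (length 28).
length: length 28 ✓
GC clamp: 3' end AG has 1 G/C ✓
GC content: GC 14/28 = 50.0% ✓

Meets all criteria.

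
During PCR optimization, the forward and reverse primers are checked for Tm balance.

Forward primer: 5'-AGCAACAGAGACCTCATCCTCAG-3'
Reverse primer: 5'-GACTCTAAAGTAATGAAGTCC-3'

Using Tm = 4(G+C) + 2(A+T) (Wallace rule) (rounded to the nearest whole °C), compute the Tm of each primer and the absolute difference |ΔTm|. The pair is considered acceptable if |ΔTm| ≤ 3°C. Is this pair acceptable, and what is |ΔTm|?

|ΔTm| = 12°C; the pair is not acceptable.

Forward: A=8 T=3 G=4 C=8 → Tm = 2·11 + 4·12 = 70°C.
Reverse: A=8 T=5 G=4 C=4 → Tm = 2·13 + 4·8 = 58°C.
|ΔTm| = |70 − 58| = 12°C, > 3°C.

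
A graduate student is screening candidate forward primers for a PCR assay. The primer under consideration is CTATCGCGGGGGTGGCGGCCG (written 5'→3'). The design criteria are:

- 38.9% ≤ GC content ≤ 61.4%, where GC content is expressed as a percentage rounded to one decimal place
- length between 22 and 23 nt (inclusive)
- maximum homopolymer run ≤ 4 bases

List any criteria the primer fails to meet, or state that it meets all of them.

Base counts: A=1, T=3, G=11, C=6 (length 21).
GC content: GC 17/21 = 81.0%, outside 38.9–61.4% ✗
length: length 21, outside 22–23 ✗
homopolymer run: longest run = 5, exceeds 4 ✗

Fails: GC content, length, homopolymer run.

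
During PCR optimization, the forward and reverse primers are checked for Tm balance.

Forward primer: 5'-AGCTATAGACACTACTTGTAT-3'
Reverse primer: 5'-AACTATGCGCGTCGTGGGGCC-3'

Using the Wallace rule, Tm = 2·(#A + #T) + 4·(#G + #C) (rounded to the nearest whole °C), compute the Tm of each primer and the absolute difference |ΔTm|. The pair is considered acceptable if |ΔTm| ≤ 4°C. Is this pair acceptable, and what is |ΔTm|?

Forward: A=7 T=7 G=3 C=4 → Tm = 2·14 + 4·7 = 56°C.
Reverse: A=3 T=4 G=8 C=6 → Tm = 2·7 + 4·14 = 70°C.
|ΔTm| = |56 − 70| = 14°C, > 4°C.

|ΔTm| = 14°C; the pair is not acceptable.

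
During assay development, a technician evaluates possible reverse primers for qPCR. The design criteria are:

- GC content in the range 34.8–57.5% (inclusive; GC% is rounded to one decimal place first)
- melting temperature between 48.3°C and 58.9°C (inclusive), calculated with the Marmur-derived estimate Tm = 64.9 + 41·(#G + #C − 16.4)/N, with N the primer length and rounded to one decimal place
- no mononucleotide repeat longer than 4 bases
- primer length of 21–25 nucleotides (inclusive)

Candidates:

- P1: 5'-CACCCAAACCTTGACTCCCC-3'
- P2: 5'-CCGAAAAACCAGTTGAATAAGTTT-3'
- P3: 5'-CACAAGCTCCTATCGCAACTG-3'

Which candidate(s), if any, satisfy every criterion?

P3 only.

P1 (20 nt, A=5 T=3 G=1 C=11): GC 12/20 = 60.0%, outside 34.8–57.5% ✗; Tm = 64.9 + 41·(12 − 16.4)/20 = 55.9°C ✓; longest run = 4 ✓; length 20, outside 21–25 ✗ — fails.
P2 (24 nt, A=10 T=6 G=4 C=4): GC 8/24 = 33.3%, outside 34.8–57.5% ✗; Tm = 64.9 + 41·(8 − 16.4)/24 = 50.6°C ✓; longest run = 5, exceeds 4 ✗; length 24 ✓ — fails.
P3 (21 nt, A=6 T=4 G=3 C=8): GC 11/21 = 52.4% ✓; Tm = 64.9 + 41·(11 − 16.4)/21 = 54.4°C ✓; longest run = 2 ✓; length 21 ✓ — passes.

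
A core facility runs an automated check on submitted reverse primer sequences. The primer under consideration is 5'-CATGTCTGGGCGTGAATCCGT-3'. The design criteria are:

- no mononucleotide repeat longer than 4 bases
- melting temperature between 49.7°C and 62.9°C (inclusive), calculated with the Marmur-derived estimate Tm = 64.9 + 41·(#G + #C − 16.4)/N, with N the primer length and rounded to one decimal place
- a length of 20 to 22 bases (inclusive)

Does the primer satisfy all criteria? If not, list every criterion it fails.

Meets all criteria.

Base counts: A=3, T=6, G=7, C=5 (length 21).
homopolymer run: longest run = 3 ✓
Tm: Tm = 64.9 + 41·(12 − 16.4)/21 = 56.3°C ✓
length: length 21 ✓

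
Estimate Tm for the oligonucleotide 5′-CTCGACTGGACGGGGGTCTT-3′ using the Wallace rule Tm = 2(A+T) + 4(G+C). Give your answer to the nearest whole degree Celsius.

Base counts: A=2, T=5, G=8, C=5 (length 20).
Tm = 2·(2+5) + 4·(8+5) = 2·7 + 4·13 = 14 + 52 = 66°C.

66°C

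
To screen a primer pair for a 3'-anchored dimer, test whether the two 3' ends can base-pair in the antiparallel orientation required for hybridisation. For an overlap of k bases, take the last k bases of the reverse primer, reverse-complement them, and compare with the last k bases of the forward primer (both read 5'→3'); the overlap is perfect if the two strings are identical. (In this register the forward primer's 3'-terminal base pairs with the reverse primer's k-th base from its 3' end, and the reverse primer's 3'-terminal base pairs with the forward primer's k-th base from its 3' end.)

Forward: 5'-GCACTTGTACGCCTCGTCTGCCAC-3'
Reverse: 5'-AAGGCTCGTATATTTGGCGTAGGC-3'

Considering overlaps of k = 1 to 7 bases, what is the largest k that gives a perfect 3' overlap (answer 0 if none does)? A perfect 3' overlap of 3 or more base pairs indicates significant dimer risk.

Longest perfect overlap: 0 complementary base pairs; below the dimer-risk threshold (threshold 3).

Last 7 bases (5'→3') — forward …CTGCCAC, reverse …CGTAGGC.
Reverse complement of the reverse primer's last 7 bases: GCCTACG; its first k bases are the reverse complement of the reverse primer's last k bases, so a perfect k-base overlap needs the forward primer's last k bases to equal them.
Comparing (forward last k vs required): k=1: C vs G ✗; k=2: AC vs GC ✗; k=3: CAC vs GCC ✗; k=4: CCAC vs GCCT ✗; k=5: GCCAC vs GCCTA ✗; k=6: TGCCAC vs GCCTAC ✗; k=7: CTGCCAC vs GCCTACG ✗.
No overlap length from 1 to 7 is perfect, so the longest perfect 3' overlap is 0.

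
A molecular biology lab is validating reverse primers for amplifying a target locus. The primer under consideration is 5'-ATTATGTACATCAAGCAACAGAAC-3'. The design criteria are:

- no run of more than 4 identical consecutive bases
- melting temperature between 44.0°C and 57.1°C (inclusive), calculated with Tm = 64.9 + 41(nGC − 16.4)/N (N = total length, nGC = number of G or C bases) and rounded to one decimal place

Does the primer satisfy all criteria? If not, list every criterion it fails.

Meets all criteria.

Base counts: A=11, T=5, G=3, C=5 (length 24).
homopolymer run: longest run = 2 ✓
Tm: Tm = 64.9 + 41·(8 − 16.4)/24 = 50.6°C ✓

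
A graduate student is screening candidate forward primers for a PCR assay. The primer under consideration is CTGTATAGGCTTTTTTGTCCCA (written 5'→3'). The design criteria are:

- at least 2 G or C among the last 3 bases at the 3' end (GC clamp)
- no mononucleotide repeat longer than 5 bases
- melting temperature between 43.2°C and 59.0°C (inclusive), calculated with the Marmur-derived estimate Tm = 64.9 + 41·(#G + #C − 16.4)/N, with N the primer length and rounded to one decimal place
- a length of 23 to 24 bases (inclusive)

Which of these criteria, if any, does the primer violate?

Base counts: A=3, T=10, G=4, C=5 (length 22).
GC clamp: 3' end CCA has 2 G/C ✓
homopolymer run: longest run = 6, exceeds 5 ✗
Tm: Tm = 64.9 + 41·(9 − 16.4)/22 = 51.1°C ✓
length: length 22, outside 23–24 ✗

Fails: homopolymer run, length.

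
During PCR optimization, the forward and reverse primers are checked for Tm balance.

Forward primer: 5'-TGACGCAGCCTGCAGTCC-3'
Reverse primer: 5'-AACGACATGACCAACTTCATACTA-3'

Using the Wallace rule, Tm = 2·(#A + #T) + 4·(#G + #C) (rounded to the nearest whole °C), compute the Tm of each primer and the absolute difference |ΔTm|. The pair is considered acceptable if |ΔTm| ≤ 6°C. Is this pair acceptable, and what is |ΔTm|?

Forward: A=3 T=3 G=5 C=7 → Tm = 2·6 + 4·12 = 60°C.
Reverse: A=10 T=5 G=2 C=7 → Tm = 2·15 + 4·9 = 66°C.
|ΔTm| = |60 − 66| = 6°C, ≤ 6°C.

|ΔTm| = 6°C; the pair is acceptable.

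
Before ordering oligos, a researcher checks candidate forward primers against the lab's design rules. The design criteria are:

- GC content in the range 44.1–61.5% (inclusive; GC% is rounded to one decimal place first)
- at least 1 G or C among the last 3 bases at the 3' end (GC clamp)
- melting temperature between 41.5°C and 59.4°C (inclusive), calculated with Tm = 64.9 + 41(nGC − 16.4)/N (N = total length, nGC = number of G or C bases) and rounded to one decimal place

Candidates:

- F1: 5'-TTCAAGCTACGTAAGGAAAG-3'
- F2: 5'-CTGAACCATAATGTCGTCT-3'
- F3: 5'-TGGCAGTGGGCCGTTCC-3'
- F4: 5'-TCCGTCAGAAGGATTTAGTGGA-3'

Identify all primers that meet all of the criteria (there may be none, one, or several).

F4 only.

F1 (20 nt, A=8 T=4 G=5 C=3): GC 8/20 = 40.0%, outside 44.1–61.5% ✗; 3' end AAG has 1 G/C ✓; Tm = 64.9 + 41·(8 − 16.4)/20 = 47.7°C ✓ — fails.
F2 (19 nt, A=5 T=6 G=3 C=5): GC 8/19 = 42.1%, outside 44.1–61.5% ✗; 3' end TCT has 1 G/C ✓; Tm = 64.9 + 41·(8 − 16.4)/19 = 46.8°C ✓ — fails.
F3 (17 nt, A=1 T=4 G=7 C=5): GC 12/17 = 70.6%, outside 44.1–61.5% ✗; 3' end TCC has 2 G/C ✓; Tm = 64.9 + 41·(12 − 16.4)/17 = 54.3°C ✓ — fails.
F4 (22 nt, A=6 T=6 G=7 C=3): GC 10/22 = 45.5% ✓; 3' end GGA has 2 G/C ✓; Tm = 64.9 + 41·(10 − 16.4)/22 = 53.0°C ✓ — passes.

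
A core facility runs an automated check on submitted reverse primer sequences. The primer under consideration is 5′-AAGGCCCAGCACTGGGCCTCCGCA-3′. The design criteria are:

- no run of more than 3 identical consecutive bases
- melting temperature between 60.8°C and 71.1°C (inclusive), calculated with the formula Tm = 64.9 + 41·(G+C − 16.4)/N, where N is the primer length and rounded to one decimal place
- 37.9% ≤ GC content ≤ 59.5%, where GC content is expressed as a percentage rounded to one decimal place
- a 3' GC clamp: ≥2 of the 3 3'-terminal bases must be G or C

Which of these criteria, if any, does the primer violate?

Base counts: A=5, T=2, G=7, C=10 (length 24).
homopolymer run: longest run = 3 ✓
Tm: Tm = 64.9 + 41·(17 − 16.4)/24 = 65.9°C ✓
GC content: GC 17/24 = 70.8%, outside 37.9–59.5% ✗
GC clamp: 3' end GCA has 2 G/C ✓

Fails: GC content.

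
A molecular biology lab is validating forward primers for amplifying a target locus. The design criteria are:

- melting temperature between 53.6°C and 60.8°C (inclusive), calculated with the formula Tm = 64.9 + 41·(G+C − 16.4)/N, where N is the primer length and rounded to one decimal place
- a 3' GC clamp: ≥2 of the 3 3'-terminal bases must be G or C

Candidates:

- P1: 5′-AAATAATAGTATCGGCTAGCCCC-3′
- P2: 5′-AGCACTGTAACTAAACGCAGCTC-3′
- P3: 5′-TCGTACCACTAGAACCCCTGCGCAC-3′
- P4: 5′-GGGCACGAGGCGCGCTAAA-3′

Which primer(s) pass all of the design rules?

P2 only.

P1 (23 nt, A=8 T=5 G=4 C=6): Tm = 64.9 + 41·(10 − 16.4)/23 = 53.5°C, outside 53.6–60.8°C ✗; 3' end CCC has 3 G/C ✓ — fails.
P2 (23 nt, A=8 T=4 G=4 C=7): Tm = 64.9 + 41·(11 − 16.4)/23 = 55.3°C ✓; 3' end CTC has 2 G/C ✓ — passes.
P3 (25 nt, A=6 T=4 G=4 C=11): Tm = 64.9 + 41·(15 − 16.4)/25 = 62.6°C, outside 53.6–60.8°C ✗; 3' end CAC has 2 G/C ✓ — fails.
P4 (19 nt, A=5 T=1 G=8 C=5): Tm = 64.9 + 41·(13 − 16.4)/19 = 57.6°C ✓; 3' end AAA has 0 G/C, need ≥2 ✗ — fails.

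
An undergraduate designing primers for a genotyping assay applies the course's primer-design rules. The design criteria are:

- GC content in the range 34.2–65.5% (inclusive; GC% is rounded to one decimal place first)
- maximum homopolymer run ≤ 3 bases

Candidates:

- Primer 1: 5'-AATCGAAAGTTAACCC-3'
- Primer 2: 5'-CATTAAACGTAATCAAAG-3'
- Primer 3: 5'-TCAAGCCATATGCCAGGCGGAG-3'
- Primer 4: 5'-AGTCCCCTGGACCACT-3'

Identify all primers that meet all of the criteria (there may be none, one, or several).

Primer 1 (16 nt, A=7 T=3 G=2 C=4): GC 6/16 = 37.5% ✓; longest run = 3 ✓ — passes.
Primer 2 (18 nt, A=9 T=4 G=2 C=3): GC 5/18 = 27.8%, outside 34.2–65.5% ✗; longest run = 3 ✓ — fails.
Primer 3 (22 nt, A=6 T=3 G=7 C=6): GC 13/22 = 59.1% ✓; longest run = 2 ✓ — passes.
Primer 4 (16 nt, A=3 T=3 G=3 C=7): GC 10/16 = 62.5% ✓; longest run = 4, exceeds 3 ✗ — fails.

Primer 1 and Primer 3.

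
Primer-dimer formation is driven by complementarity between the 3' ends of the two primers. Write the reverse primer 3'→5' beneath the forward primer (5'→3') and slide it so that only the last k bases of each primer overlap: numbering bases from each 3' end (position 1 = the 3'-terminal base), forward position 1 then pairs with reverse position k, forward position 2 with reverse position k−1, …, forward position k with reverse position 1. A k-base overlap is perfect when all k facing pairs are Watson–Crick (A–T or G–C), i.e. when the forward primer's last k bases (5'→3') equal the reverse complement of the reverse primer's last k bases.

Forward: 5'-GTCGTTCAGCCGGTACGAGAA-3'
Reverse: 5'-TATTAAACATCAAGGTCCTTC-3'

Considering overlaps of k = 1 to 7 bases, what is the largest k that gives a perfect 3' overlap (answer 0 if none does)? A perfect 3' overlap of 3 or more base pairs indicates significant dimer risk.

Longest perfect overlap: 3 complementary base pairs; significant dimer risk (threshold 3).

Last 7 bases (5'→3') — forward …ACGAGAA, reverse …GTCCTTC.
Reverse complement of the reverse primer's last 7 bases: GAAGGAC; its first k bases are the reverse complement of the reverse primer's last k bases, so a perfect k-base overlap needs the forward primer's last k bases to equal them.
Comparing (forward last k vs required): k=1: A vs G ✗; k=2: AA vs GA ✗; k=3: GAA vs GAA ✓; k=4: AGAA vs GAAG ✗; k=5: GAGAA vs GAAGG ✗; k=6: CGAGAA vs GAAGGA ✗; k=7: ACGAGAA vs GAAGGAC ✗.
Only k = 3 is perfect, so the longest perfect 3' overlap is 3.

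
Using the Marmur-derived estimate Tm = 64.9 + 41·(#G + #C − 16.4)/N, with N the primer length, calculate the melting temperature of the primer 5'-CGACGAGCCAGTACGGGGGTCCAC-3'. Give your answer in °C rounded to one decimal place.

Base counts: A=5, T=2, G=9, C=8; G+C = 17, N = 24.
Tm = 64.9 + 41·(17 − 16.4)/24 = 64.9 + 24.60/24 = 65.9°C.

65.9°C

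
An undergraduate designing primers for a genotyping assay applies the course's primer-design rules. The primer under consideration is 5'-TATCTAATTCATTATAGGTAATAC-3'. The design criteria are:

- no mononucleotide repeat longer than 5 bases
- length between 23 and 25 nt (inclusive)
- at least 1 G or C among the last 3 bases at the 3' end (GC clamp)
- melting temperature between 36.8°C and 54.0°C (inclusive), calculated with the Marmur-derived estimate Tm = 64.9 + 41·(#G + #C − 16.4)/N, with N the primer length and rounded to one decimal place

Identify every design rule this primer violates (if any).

Meets all criteria.

Base counts: A=9, T=10, G=2, C=3 (length 24).
homopolymer run: longest run = 2 ✓
length: length 24 ✓
GC clamp: 3' end TAC has 1 G/C ✓
Tm: Tm = 64.9 + 41·(5 − 16.4)/24 = 45.4°C ✓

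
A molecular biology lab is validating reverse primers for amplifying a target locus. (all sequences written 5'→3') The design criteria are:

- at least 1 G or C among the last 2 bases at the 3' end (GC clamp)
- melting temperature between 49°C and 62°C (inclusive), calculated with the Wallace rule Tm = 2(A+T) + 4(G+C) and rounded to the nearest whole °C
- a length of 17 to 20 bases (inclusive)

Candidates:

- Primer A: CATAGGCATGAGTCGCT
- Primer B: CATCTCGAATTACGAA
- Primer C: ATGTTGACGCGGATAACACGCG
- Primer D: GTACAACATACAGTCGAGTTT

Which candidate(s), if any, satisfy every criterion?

Primer A only.

Primer A (17 nt, A=4 T=4 G=5 C=4): 3' end CT has 1 G/C ✓; Tm = 2·8 + 4·9 = 52°C ✓; length 17 ✓ — passes.
Primer B (16 nt, A=6 T=4 G=2 C=4): 3' end AA has 0 G/C, need ≥1 ✗; Tm = 2·10 + 4·6 = 44°C, outside 49–62°C ✗; length 16, outside 17–20 ✗ — fails.
Primer C (22 nt, A=6 T=4 G=7 C=5): 3' end CG has 2 G/C ✓; Tm = 2·10 + 4·12 = 68°C, outside 49–62°C ✗; length 22, outside 17–20 ✗ — fails.
Primer D (21 nt, A=7 T=6 G=4 C=4): 3' end TT has 0 G/C, need ≥1 ✗; Tm = 2·13 + 4·8 = 58°C ✓; length 21, outside 17–20 ✗ — fails.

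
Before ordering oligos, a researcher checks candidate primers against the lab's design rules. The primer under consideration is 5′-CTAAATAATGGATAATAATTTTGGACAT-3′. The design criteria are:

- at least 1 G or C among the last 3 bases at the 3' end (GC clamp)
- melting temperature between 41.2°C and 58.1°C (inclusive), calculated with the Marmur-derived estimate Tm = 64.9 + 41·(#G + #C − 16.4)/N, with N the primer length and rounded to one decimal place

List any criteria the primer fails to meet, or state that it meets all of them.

Base counts: A=12, T=10, G=4, C=2 (length 28).
GC clamp: 3' end CAT has 1 G/C ✓
Tm: Tm = 64.9 + 41·(6 − 16.4)/28 = 49.7°C ✓

Meets all criteria.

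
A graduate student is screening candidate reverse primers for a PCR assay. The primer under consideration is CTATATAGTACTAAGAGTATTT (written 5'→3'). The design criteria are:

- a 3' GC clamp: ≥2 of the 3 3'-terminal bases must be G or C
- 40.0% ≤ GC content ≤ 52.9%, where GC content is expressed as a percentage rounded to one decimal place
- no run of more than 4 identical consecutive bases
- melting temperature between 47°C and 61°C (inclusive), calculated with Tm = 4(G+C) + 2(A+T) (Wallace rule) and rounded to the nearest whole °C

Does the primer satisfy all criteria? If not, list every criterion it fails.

Base counts: A=8, T=9, G=3, C=2 (length 22).
GC clamp: 3' end TTT has 0 G/C, need ≥2 ✗
GC content: GC 5/22 = 22.7%, outside 40.0–52.9% ✗
homopolymer run: longest run = 3 ✓
Tm: Tm = 2·17 + 4·5 = 54°C ✓

Fails: GC clamp, GC content.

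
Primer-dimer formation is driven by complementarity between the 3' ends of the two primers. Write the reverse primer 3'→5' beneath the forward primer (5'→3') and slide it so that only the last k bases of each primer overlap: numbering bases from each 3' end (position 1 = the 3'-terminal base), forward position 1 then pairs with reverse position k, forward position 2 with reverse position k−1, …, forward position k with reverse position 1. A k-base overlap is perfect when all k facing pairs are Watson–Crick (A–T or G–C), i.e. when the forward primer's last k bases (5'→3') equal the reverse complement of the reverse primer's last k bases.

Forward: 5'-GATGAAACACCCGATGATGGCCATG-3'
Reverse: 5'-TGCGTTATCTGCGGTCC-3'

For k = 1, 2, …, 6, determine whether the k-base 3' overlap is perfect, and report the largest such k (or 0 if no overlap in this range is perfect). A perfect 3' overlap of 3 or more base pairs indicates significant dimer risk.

Longest perfect overlap: 1 complementary base pair; below the dimer-risk threshold (threshold 3).

Last 6 bases (5'→3') — forward …GCCATG, reverse …CGGTCC.
Reverse complement of the reverse primer's last 6 bases: GGACCG; its first k bases are the reverse complement of the reverse primer's last k bases, so a perfect k-base overlap needs the forward primer's last k bases to equal them.
Comparing (forward last k vs required): k=1: G vs G ✓; k=2: TG vs GG ✗; k=3: ATG vs GGA ✗; k=4: CATG vs GGAC ✗; k=5: CCATG vs GGACC ✗; k=6: GCCATG vs GGACCG ✗.
Only k = 1 is perfect, so the longest perfect 3' overlap is 1.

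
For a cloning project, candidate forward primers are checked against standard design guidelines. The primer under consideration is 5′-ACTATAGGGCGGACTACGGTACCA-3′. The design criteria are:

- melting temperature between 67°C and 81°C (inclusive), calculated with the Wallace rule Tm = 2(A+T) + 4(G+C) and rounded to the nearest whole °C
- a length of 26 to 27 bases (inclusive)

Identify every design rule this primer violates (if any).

Base counts: A=7, T=4, G=7, C=6 (length 24).
Tm: Tm = 2·11 + 4·13 = 74°C ✓
length: length 24, outside 26–27 ✗

Fails: length.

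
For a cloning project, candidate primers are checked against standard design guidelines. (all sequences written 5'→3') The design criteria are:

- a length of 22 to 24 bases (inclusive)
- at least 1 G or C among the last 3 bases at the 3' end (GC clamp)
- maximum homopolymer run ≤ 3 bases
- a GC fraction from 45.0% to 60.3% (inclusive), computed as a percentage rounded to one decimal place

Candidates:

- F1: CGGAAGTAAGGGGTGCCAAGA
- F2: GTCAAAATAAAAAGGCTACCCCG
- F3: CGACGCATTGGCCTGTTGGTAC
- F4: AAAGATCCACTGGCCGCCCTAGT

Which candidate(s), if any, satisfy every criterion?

F1 (21 nt, A=7 T=2 G=9 C=3): length 21, outside 22–24 ✗; 3' end AGA has 1 G/C ✓; longest run = 4, exceeds 3 ✗; GC 12/21 = 57.1% ✓ — fails.
F2 (23 nt, A=10 T=3 G=4 C=6): length 23 ✓; 3' end CCG has 3 G/C ✓; longest run = 5, exceeds 3 ✗; GC 10/23 = 43.5%, outside 45.0–60.3% ✗ — fails.
F3 (22 nt, A=3 T=6 G=7 C=6): length 22 ✓; 3' end TAC has 1 G/C ✓; longest run = 2 ✓; GC 13/22 = 59.1% ✓ — passes.
F4 (23 nt, A=6 T=4 G=5 C=8): length 23 ✓; 3' end AGT has 1 G/C ✓; longest run = 3 ✓; GC 13/23 = 56.5% ✓ — passes.

F3 and F4.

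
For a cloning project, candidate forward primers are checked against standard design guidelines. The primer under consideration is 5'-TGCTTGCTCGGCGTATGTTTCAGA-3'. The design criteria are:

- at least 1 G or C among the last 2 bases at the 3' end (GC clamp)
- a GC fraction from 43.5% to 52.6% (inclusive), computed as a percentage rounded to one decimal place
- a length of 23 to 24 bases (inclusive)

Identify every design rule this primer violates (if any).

Base counts: A=3, T=9, G=7, C=5 (length 24).
GC clamp: 3' end GA has 1 G/C ✓
GC content: GC 12/24 = 50.0% ✓
length: length 24 ✓

Meets all criteria.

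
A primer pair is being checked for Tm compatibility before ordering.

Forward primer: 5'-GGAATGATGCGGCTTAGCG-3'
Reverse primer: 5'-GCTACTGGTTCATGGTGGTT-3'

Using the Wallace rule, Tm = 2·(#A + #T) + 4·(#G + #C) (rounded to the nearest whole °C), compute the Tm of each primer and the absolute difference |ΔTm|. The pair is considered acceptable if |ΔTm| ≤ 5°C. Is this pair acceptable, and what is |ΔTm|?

Forward: A=4 T=4 G=8 C=3 → Tm = 2·8 + 4·11 = 60°C.
Reverse: A=2 T=8 G=7 C=3 → Tm = 2·10 + 4·10 = 60°C.
|ΔTm| = |60 − 60| = 0°C, ≤ 5°C.

|ΔTm| = 0°C; the pair is acceptable.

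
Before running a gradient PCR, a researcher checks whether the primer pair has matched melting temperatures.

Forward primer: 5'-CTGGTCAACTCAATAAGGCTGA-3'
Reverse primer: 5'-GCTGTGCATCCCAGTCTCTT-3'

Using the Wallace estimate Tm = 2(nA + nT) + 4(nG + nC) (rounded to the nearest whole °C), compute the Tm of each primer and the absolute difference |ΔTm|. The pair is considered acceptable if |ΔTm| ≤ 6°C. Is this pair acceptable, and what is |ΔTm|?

|ΔTm| = 2°C; the pair is acceptable.

Forward: A=7 T=5 G=5 C=5 → Tm = 2·12 + 4·10 = 64°C.
Reverse: A=2 T=7 G=4 C=7 → Tm = 2·9 + 4·11 = 62°C.
|ΔTm| = |64 − 62| = 2°C, ≤ 6°C.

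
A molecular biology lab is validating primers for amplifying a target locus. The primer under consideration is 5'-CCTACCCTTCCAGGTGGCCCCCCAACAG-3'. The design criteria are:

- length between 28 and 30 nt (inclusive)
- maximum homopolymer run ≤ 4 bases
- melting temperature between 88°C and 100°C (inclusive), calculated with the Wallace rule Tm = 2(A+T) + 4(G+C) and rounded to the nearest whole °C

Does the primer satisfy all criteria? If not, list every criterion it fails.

Base counts: A=5, T=4, G=5, C=14 (length 28).
length: length 28 ✓
homopolymer run: longest run = 6, exceeds 4 ✗
Tm: Tm = 2·9 + 4·19 = 94°C ✓

Fails: homopolymer run.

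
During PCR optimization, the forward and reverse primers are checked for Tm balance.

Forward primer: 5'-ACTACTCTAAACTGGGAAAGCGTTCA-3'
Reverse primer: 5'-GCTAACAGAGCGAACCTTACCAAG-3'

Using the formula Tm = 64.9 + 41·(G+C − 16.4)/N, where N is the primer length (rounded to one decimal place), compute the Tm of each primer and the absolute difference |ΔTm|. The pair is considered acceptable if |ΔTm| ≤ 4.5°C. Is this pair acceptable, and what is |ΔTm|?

Forward: G+C = 11, N = 26 → Tm = 64.9 + 41·(11 − 16.4)/26 = 56.4°C.
Reverse: G+C = 12, N = 24 → Tm = 64.9 + 41·(12 − 16.4)/24 = 57.4°C.
|ΔTm| = |56.4 − 57.4| = 1.0°C, ≤ 4.5°C.

|ΔTm| = 1.0°C; the pair is acceptable.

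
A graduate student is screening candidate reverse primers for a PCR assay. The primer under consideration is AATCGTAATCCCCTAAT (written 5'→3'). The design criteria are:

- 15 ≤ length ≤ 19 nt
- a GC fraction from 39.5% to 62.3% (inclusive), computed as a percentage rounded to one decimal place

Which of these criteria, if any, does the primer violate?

Base counts: A=6, T=5, G=1, C=5 (length 17).
length: length 17 ✓
GC content: GC 6/17 = 35.3%, outside 39.5–62.3% ✗

Fails: GC content.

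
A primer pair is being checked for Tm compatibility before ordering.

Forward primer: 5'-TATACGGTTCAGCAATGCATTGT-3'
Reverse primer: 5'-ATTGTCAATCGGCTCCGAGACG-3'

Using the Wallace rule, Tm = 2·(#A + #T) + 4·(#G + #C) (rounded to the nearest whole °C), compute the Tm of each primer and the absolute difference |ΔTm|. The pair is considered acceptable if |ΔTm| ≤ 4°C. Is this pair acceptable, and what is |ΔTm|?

|ΔTm| = 4°C; the pair is acceptable.

Forward: A=6 T=8 G=5 C=4 → Tm = 2·14 + 4·9 = 64°C.
Reverse: A=5 T=5 G=6 C=6 → Tm = 2·10 + 4·12 = 68°C.
|ΔTm| = |64 − 68| = 4°C, ≤ 4°C.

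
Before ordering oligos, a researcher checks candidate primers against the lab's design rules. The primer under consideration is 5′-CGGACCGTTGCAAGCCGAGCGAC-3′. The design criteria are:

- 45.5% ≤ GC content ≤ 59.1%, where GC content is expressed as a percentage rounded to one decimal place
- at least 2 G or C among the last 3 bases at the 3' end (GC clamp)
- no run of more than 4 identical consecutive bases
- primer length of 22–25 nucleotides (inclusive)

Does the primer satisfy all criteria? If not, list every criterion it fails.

Fails: GC content.

Base counts: A=5, T=2, G=8, C=8 (length 23).
GC content: GC 16/23 = 69.6%, outside 45.5–59.1% ✗
GC clamp: 3' end GAC has 2 G/C ✓
homopolymer run: longest run = 2 ✓
length: length 23 ✓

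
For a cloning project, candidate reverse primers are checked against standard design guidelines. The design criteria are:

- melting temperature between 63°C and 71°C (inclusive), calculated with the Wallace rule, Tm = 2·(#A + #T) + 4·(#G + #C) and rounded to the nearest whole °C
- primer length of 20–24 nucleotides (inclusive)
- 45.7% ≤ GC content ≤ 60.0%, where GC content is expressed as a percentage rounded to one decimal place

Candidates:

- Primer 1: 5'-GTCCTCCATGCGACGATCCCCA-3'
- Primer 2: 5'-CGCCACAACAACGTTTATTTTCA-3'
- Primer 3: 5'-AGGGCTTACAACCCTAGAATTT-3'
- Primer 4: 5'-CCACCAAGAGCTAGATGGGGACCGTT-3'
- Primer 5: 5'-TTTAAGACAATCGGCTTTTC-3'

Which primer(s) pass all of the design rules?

Primer 1 (22 nt, A=4 T=4 G=4 C=10): Tm = 2·8 + 4·14 = 72°C, outside 63–71°C ✗; length 22 ✓; GC 14/22 = 63.6%, outside 45.7–60.0% ✗ — fails.
Primer 2 (23 nt, A=7 T=7 G=2 C=7): Tm = 2·14 + 4·9 = 64°C ✓; length 23 ✓; GC 9/23 = 39.1%, outside 45.7–60.0% ✗ — fails.
Primer 3 (22 nt, A=7 T=6 G=4 C=5): Tm = 2·13 + 4·9 = 62°C, outside 63–71°C ✗; length 22 ✓; GC 9/22 = 40.9%, outside 45.7–60.0% ✗ — fails.
Primer 4 (26 nt, A=7 T=4 G=8 C=7): Tm = 2·11 + 4·15 = 82°C, outside 63–71°C ✗; length 26, outside 20–24 ✗; GC 15/26 = 57.7% ✓ — fails.
Primer 5 (20 nt, A=5 T=8 G=3 C=4): Tm = 2·13 + 4·7 = 54°C, outside 63–71°C ✗; length 20 ✓; GC 7/20 = 35.0%, outside 45.7–60.0% ✗ — fails.

None of the candidates satisfy all criteria.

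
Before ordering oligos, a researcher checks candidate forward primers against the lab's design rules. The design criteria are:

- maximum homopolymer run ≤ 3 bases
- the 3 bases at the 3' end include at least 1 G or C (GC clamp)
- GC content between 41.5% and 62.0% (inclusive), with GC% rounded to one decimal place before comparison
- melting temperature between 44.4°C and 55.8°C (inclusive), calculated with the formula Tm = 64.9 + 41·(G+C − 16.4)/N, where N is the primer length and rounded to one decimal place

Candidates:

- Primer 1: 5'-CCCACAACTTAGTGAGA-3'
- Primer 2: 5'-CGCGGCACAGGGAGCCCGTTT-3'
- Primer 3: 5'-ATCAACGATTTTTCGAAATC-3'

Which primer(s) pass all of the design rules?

Primer 1 (17 nt, A=6 T=3 G=3 C=5): longest run = 3 ✓; 3' end AGA has 1 G/C ✓; GC 8/17 = 47.1% ✓; Tm = 64.9 + 41·(8 − 16.4)/17 = 44.6°C ✓ — passes.
Primer 2 (21 nt, A=3 T=3 G=8 C=7): longest run = 3 ✓; 3' end TTT has 0 G/C, need ≥1 ✗; GC 15/21 = 71.4%, outside 41.5–62.0% ✗; Tm = 64.9 + 41·(15 − 16.4)/21 = 62.2°C, outside 44.4–55.8°C ✗ — fails.
Primer 3 (20 nt, A=7 T=7 G=2 C=4): longest run = 5, exceeds 3 ✗; 3' end ATC has 1 G/C ✓; GC 6/20 = 30.0%, outside 41.5–62.0% ✗; Tm = 64.9 + 41·(6 − 16.4)/20 = 43.6°C, outside 44.4–55.8°C ✗ — fails.

Primer 1 only.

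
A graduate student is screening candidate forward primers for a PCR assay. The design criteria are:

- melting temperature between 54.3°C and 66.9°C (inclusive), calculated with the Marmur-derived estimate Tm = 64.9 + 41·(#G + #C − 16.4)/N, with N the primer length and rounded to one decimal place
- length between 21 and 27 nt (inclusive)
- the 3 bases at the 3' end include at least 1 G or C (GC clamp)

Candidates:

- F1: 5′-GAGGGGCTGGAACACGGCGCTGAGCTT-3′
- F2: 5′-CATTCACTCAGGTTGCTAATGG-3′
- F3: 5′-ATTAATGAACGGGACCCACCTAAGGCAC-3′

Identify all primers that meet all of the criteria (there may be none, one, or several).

None of the candidates satisfy all criteria.

F1 (27 nt, A=5 T=4 G=12 C=6): Tm = 64.9 + 41·(18 − 16.4)/27 = 67.3°C, outside 54.3–66.9°C ✗; length 27 ✓; 3' end CTT has 1 G/C ✓ — fails.
F2 (22 nt, A=5 T=7 G=5 C=5): Tm = 64.9 + 41·(10 − 16.4)/22 = 53.0°C, outside 54.3–66.9°C ✗; length 22 ✓; 3' end TGG has 2 G/C ✓ — fails.
F3 (28 nt, A=10 T=4 G=6 C=8): Tm = 64.9 + 41·(14 − 16.4)/28 = 61.4°C ✓; length 28, outside 21–27 ✗; 3' end CAC has 2 G/C ✓ — fails.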